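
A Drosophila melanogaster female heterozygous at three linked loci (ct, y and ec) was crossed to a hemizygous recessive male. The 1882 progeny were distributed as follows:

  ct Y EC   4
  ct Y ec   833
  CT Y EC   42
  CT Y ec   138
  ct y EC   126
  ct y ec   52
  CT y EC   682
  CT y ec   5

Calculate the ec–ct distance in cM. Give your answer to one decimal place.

The two most frequent reciprocal classes, ct Y ec and CT y EC, are the parental types, so the F1 was ct Y ec / CT y EC.
The two rarest classes, ct Y EC and CT y ec, are the double crossovers. Comparing them with the parentals, only the ec allele has switched, so ec is the middle locus and the order is ct – ec – y.
Crossovers in the ct–ec interval produce the single-crossover classes CT Y ec and ct y EC (138 + 126 = 264) plus the double crossovers (9).
RF(ct–ec) = (264 + 9) / 1882 = 273/1882 = 0.1451 → 14.5 cM.

14.5 cM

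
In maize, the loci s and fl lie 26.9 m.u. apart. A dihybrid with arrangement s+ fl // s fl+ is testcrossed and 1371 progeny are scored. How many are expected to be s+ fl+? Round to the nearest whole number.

A map distance of 26.9 m.u. corresponds to a recombination frequency of 0.269.
The F1 is s+ fl / s fl+, so s+ fl+ is a recombinant gamete class with expected frequency r/2 = 0.269/2 = 0.1345.
Expected number = 0.1345 × 1371 = 184.40 ≈ 184.

184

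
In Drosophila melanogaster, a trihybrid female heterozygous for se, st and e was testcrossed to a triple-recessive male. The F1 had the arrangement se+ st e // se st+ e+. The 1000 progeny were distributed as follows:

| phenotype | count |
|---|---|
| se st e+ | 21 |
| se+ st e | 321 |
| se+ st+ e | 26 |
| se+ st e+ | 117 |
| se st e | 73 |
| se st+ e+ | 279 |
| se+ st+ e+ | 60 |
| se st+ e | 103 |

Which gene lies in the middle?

The two rarest classes, se+ st+ e and se st e+, are the double crossovers. Comparing them with the parentals, only the st allele has switched, so st is the middle locus and the order is se – st – e.

st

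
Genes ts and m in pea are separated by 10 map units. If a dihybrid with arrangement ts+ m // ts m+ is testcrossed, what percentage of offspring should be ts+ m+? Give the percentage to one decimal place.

A map distance of 10 map units corresponds to a recombination frequency of 0.100.
The F1 is ts+ m / ts m+, so ts+ m+ is a recombinant gamete class with expected frequency r/2 = 0.100/2 = 0.0500.
That is 0.0500 = 5.0% of the progeny.

5.0%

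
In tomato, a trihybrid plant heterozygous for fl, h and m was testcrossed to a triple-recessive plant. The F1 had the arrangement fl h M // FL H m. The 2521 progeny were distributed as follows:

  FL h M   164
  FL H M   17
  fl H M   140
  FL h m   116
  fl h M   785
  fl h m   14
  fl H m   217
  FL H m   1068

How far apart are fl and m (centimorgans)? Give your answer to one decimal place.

16.3 centimorgans

The two rarest classes, fl h m and FL H M, are the double crossovers. Comparing them with the parentals, only the m allele has switched, so m is the middle locus and the order is h – m – fl.
Crossovers in the m–fl interval produce the single-crossover classes FL h M and fl H m (164 + 217 = 381) plus the double crossovers (31).
RF(m–fl) = (381 + 31) / 2521 = 412/2521 = 0.1634 → 16.3 centimorgans.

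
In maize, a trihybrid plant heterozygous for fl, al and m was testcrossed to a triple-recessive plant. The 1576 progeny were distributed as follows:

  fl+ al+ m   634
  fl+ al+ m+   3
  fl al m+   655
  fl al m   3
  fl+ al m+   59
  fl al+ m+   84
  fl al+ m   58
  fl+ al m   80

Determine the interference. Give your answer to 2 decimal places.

The two most frequent reciprocal classes, fl+ al+ m and fl al m+, are the parental types, so the F1 was fl+ al+ m / fl al m+.
The two rarest classes, fl+ al+ m+ and fl al m, are the double crossovers. Comparing them with the parentals, only the m allele has switched, so m is the middle locus and the order is fl – m – al.
fl–m: (117 + 6)/1576 = 0.0780; m–al: (164 + 6)/1576 = 0.1079.
Expected DCO frequency = 0.0780 × 0.1079 ≈ 0.00842; observed = 6/1576 ≈ 0.00381.
Coefficient of coincidence = 0.00381/0.00842 ≈ 0.45; interference = 1 − 0.45 = 0.55.

0.55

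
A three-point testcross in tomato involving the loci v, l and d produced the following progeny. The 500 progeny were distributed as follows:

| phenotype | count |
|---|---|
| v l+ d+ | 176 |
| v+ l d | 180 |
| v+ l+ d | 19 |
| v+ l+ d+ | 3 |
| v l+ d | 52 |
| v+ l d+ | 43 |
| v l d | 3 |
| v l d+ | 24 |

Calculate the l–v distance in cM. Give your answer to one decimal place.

The two most frequent reciprocal classes, v l+ d+ and v+ l d, are the parental types, so the F1 was v l+ d+ / v+ l d.
The two rarest classes, v+ l+ d+ and v l d, are the double crossovers. Comparing them with the parentals, only the v allele has switched, so v is the middle locus and the order is l – v – d.
Crossovers in the l–v interval produce the single-crossover classes v l d+ and v+ l+ d (24 + 19 = 43) plus the double crossovers (6).
RF(l–v) = (43 + 6) / 500 = 49/500 = 0.0980 → 9.8 cM.

9.8 cM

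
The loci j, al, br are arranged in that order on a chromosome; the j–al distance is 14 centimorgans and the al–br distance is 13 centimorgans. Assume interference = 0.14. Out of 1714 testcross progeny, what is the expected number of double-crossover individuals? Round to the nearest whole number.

27

Map distances give recombination frequencies of 0.140 and 0.130 for the two intervals.
With interference 0.14 (so coincidence = 0.86), expected double-crossover frequency = 0.140 × 0.130 × 0.86 = 0.01565.
Expected number = 0.01565 × 1714 = 26.83 ≈ 27.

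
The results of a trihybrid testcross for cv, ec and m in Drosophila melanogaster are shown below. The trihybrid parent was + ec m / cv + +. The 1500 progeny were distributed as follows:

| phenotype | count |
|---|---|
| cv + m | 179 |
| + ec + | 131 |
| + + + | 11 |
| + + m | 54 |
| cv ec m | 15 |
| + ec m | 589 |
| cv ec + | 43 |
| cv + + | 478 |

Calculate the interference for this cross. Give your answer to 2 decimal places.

The two rarest classes, cv ec m and + + +, are the double crossovers. Comparing them with the parentals, only the cv allele has switched, so cv is the middle locus and the order is ec – cv – m.
ec–cv: (97 + 26)/1500 = 0.0820; cv–m: (310 + 26)/1500 = 0.2240.
Expected DCO frequency = 0.0820 × 0.2240 ≈ 0.01837; observed = 26/1500 ≈ 0.01733.
Coefficient of coincidence = 0.01733/0.01837 ≈ 0.94; interference = 1 − 0.94 = 0.06.

0.06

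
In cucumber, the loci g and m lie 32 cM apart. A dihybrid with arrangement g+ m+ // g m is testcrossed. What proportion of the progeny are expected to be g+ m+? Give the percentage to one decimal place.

34.0%

A map distance of 32 cM corresponds to a recombination frequency of 0.320.
The F1 is g+ m+ / g m, so g+ m+ is a parental gamete class with expected frequency (1 − r)/2 = 0.680/2 = 0.3400.
That is 0.3400 = 34.0% of the progeny.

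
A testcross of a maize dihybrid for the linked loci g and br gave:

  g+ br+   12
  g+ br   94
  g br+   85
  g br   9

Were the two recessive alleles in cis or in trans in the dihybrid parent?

The two most frequent classes are g+ br (94) and g br+ (85); these are the parental (non-recombinant) types.
So the F1 carried g+ br on one chromosome and g br+ on the other — the recessive alleles are on opposite chromosomes (trans / repulsion).

trans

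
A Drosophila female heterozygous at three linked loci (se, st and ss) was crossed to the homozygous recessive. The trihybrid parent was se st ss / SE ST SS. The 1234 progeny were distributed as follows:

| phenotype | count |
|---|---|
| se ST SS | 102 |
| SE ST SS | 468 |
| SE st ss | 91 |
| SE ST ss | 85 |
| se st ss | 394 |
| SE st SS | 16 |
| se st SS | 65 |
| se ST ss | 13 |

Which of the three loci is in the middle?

st

The two rarest classes, se ST ss and SE st SS, are the double crossovers. Comparing them with the parentals, only the st allele has switched, so st is the middle locus and the order is se – st – ss.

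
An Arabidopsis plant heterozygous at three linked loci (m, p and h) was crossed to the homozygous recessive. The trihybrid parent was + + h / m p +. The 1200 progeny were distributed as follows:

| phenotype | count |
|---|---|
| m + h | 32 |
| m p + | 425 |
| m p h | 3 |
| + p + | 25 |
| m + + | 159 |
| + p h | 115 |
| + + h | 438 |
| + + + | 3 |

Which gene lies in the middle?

The two rarest classes, + + + and m p h, are the double crossovers. Comparing them with the parentals, only the h allele has switched, so h is the middle locus and the order is p – h – m.

h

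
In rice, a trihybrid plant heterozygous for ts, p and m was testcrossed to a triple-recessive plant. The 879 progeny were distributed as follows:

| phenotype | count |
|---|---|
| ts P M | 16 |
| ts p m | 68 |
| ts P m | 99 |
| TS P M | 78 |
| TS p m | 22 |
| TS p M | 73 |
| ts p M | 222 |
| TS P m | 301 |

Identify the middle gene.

The two most frequent reciprocal classes, ts p M and TS P m, are the parental types, so the F1 was ts p M / TS P m.
The two rarest classes, ts P M and TS p m, are the double crossovers. Comparing them with the parentals, only the p allele has switched, so p is the middle locus and the order is ts – p – m.

p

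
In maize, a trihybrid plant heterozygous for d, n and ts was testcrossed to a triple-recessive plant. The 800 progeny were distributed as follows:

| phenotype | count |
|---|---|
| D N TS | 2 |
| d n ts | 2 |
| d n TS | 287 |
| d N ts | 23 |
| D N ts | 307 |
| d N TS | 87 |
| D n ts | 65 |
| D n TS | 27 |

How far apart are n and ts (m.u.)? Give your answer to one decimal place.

The two most frequent reciprocal classes, D N ts and d n TS, are the parental types, so the F1 was D N ts / d n TS.
The two rarest classes, D N TS and d n ts, are the double crossovers. Comparing them with the parentals, only the ts allele has switched, so ts is the middle locus and the order is n – ts – d.
Crossovers in the n–ts interval produce the single-crossover classes D n ts and d N TS (65 + 87 = 152) plus the double crossovers (4).
RF(n–ts) = (152 + 4) / 800 = 156/800 = 0.1950 → 19.5 m.u.

19.5 m.u.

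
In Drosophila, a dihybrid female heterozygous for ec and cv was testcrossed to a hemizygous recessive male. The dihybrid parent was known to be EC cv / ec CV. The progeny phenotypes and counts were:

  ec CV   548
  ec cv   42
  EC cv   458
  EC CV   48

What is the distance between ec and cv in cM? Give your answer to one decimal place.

8.2 cM

The recombinant classes are EC CV and ec cv: 48 + 42 = 90.
Recombination frequency = 90/1096 = 0.0821 ≈ 8.2%, i.e. 8.2 cM.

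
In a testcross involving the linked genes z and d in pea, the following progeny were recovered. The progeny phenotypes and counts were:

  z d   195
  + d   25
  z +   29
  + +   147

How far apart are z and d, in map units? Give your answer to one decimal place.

The two most frequent classes, + + (147) and z d (195), are the parental types, so the F1 was + + / z d.
The recombinant classes are + d and z +: 25 + 29 = 54.
Recombination frequency = 54/396 = 0.1364 ≈ 13.6%, i.e. 13.6 map units.

13.6 map units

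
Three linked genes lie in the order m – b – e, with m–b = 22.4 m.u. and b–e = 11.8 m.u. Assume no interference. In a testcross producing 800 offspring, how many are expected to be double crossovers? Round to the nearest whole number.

Map distances give recombination frequencies of 0.224 and 0.118 for the two intervals.
With no interference, expected double-crossover frequency = 0.224 × 0.118 = 0.02643.
Expected number = 0.02643 × 800 = 21.15 ≈ 21.

21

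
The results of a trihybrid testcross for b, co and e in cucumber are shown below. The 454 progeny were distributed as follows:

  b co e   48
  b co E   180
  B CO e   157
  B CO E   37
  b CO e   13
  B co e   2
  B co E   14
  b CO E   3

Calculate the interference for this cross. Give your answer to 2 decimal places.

The two most frequent reciprocal classes, b co E and B CO e, are the parental types, so the F1 was b co E / B CO e.
The two rarest classes, b CO E and B co e, are the double crossovers. Comparing them with the parentals, only the co allele has switched, so co is the middle locus and the order is b – co – e.
b–co: (27 + 5)/454 = 0.0705; co–e: (85 + 5)/454 = 0.1982.
Expected DCO frequency = 0.0705 × 0.1982 ≈ 0.01397; observed = 5/454 ≈ 0.01101.
Coefficient of coincidence = 0.01101/0.01397 ≈ 0.79; interference = 1 − 0.79 = 0.21.

0.21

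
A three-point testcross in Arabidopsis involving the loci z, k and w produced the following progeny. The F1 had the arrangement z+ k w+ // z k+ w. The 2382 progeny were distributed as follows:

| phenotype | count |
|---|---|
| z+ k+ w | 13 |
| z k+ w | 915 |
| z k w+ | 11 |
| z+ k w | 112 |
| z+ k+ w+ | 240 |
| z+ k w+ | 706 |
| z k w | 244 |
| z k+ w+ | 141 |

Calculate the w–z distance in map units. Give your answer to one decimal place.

The two rarest classes, z k w+ and z+ k+ w, are the double crossovers. Comparing them with the parentals, only the z allele has switched, so z is the middle locus and the order is k – z – w.
Crossovers in the z–w interval produce the single-crossover classes z+ k w and z k+ w+ (112 + 141 = 253) plus the double crossovers (24).
RF(z–w) = (253 + 24) / 2382 = 277/2382 = 0.1163 → 11.6 map units.

11.6 map units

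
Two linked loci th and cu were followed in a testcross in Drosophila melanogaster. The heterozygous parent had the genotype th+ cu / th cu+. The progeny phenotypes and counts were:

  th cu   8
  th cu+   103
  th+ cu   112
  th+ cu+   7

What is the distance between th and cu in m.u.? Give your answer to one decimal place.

6.5 m.u.

The recombinant classes are th+ cu+ and th cu: 7 + 8 = 15.
Recombination frequency = 15/230 = 0.0652 ≈ 6.5%, i.e. 6.5 m.u.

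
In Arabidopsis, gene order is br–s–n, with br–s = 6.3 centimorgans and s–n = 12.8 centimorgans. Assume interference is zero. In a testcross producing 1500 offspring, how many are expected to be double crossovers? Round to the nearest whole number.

Map distances give recombination frequencies of 0.063 and 0.128 for the two intervals.
With no interference, expected double-crossover frequency = 0.063 × 0.128 = 0.00806.
Expected number = 0.00806 × 1500 = 12.10 ≈ 12.

12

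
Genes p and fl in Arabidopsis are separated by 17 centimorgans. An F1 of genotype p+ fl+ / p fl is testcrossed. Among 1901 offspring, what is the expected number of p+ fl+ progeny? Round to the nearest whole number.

789

A map distance of 17 centimorgans corresponds to a recombination frequency of 0.170.
The F1 is p+ fl+ / p fl, so p+ fl+ is a parental gamete class with expected frequency (1 − r)/2 = 0.830/2 = 0.4150.
Expected number = 0.4150 × 1901 = 788.91 ≈ 789.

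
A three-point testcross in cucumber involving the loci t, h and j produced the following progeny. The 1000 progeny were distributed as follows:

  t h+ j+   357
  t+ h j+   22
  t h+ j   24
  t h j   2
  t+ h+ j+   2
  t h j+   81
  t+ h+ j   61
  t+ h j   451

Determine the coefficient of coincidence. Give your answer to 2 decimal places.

The two most frequent reciprocal classes, t+ h j and t h+ j+, are the parental types, so the F1 was t+ h j / t h+ j+.
The two rarest classes, t h j and t+ h+ j+, are the double crossovers. Comparing them with the parentals, only the t allele has switched, so t is the middle locus and the order is j – t – h.
j–t: (46 + 4)/1000 = 0.0500; t–h: (142 + 4)/1000 = 0.1460.
Expected DCO frequency = 0.0500 × 0.1460 ≈ 0.00730; observed = 4/1000 ≈ 0.00400.
Coefficient of coincidence = 0.00400/0.00730 ≈ 0.55.

0.55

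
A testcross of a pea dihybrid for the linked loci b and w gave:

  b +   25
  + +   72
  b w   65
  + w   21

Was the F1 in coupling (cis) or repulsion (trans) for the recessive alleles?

The two most frequent classes are + + (72) and b w (65); these are the parental (non-recombinant) types.
So the F1 carried + + on one chromosome and b w on the other — the recessive alleles are on the same chromosome (cis / coupling).

cis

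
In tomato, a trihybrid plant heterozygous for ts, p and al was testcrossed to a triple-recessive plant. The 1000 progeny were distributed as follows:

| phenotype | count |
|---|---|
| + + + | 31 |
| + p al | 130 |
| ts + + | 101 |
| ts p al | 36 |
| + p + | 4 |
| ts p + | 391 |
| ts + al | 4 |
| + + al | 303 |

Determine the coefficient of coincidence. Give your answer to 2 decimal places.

The two most frequent reciprocal classes, ts p + and + + al, are the parental types, so the F1 was ts p + / + + al.
The two rarest classes, + p + and ts + al, are the double crossovers. Comparing them with the parentals, only the ts allele has switched, so ts is the middle locus and the order is p – ts – al.
p–ts: (231 + 8)/1000 = 0.2390; ts–al: (67 + 8)/1000 = 0.0750.
Expected DCO frequency = 0.2390 × 0.0750 ≈ 0.01792; observed = 8/1000 ≈ 0.00800.
Coefficient of coincidence = 0.00800/0.01792 ≈ 0.45.

0.45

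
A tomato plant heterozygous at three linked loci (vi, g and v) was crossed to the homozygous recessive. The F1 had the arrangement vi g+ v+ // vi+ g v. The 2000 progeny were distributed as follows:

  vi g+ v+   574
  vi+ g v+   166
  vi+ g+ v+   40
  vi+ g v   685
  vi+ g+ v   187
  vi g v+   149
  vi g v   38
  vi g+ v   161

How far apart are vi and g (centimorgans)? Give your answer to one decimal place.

20.7 centimorgans

The two rarest classes, vi+ g+ v+ and vi g v, are the double crossovers. Comparing them with the parentals, only the vi allele has switched, so vi is the middle locus and the order is v – vi – g.
Crossovers in the vi–g interval produce the single-crossover classes vi g v+ and vi+ g+ v (149 + 187 = 336) plus the double crossovers (78).
RF(vi–g) = (336 + 78) / 2000 = 414/2000 = 0.2070 → 20.7 centimorgans.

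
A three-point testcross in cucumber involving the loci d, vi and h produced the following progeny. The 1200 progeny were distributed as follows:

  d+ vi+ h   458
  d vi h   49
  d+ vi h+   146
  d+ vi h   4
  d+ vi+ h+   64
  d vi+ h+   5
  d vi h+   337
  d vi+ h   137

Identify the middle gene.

vi

The two most frequent reciprocal classes, d+ vi+ h and d vi h+, are the parental types, so the F1 was d+ vi+ h / d vi h+.
The two rarest classes, d+ vi h and d vi+ h+, are the double crossovers. Comparing them with the parentals, only the vi allele has switched, so vi is the middle locus and the order is d – vi – h.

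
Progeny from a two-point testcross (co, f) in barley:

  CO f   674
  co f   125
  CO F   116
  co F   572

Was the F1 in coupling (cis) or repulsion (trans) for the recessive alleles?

The two most frequent classes are CO f (674) and co F (572); these are the parental (non-recombinant) types.
So the F1 carried CO f on one chromosome and co F on the other — the recessive alleles are on opposite chromosomes (trans / repulsion).

trans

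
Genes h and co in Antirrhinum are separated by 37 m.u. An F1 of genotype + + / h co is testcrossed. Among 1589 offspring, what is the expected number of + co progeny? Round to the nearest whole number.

A map distance of 37 m.u. corresponds to a recombination frequency of 0.370.
The F1 is + + / h co, so + co is a recombinant gamete class with expected frequency r/2 = 0.370/2 = 0.1850.
Expected number = 0.1850 × 1589 = 293.96 ≈ 294.

294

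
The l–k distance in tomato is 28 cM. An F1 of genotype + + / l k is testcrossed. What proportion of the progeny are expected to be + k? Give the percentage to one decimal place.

14.0%

A map distance of 28 cM corresponds to a recombination frequency of 0.280.
The F1 is + + / l k, so + k is a recombinant gamete class with expected frequency r/2 = 0.280/2 = 0.1400.
That is 0.1400 = 14.0% of the progeny.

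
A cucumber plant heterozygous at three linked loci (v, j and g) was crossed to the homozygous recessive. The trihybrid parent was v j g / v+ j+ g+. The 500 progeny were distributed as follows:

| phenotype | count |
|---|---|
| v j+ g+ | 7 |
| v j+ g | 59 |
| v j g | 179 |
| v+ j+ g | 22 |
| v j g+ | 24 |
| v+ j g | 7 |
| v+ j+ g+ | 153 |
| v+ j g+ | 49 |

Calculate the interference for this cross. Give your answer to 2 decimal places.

The two rarest classes, v+ j g and v j+ g+, are the double crossovers. Comparing them with the parentals, only the v allele has switched, so v is the middle locus and the order is g – v – j.
g–v: (46 + 14)/500 = 0.1200; v–j: (108 + 14)/500 = 0.2440.
Expected DCO frequency = 0.1200 × 0.2440 ≈ 0.02928; observed = 14/500 ≈ 0.02800.
Coefficient of coincidence = 0.02800/0.02928 ≈ 0.96; interference = 1 − 0.96 = 0.04.

0.04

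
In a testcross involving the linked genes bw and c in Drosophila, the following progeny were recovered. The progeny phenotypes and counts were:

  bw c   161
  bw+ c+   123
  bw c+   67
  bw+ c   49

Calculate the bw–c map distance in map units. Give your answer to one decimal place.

29.0 map units

The two most frequent classes, bw+ c+ (123) and bw c (161), are the parental types, so the F1 was bw+ c+ / bw c.
The recombinant classes are bw+ c and bw c+: 49 + 67 = 116.
Recombination frequency = 116/400 = 0.2900 ≈ 29.0%, i.e. 29.0 map units.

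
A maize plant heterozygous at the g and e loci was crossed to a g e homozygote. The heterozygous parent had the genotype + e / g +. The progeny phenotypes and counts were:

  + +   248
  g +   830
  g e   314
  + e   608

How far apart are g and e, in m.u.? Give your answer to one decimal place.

The recombinant classes are + + and g e: 248 + 314 = 562.
Recombination frequency = 562/2000 = 0.2810 ≈ 28.1%, i.e. 28.1 m.u.

28.1 m.u.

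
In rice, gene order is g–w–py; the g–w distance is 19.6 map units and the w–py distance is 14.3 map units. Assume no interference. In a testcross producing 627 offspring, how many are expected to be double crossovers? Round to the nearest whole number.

Map distances give recombination frequencies of 0.196 and 0.143 for the two intervals.
With no interference, expected double-crossover frequency = 0.196 × 0.143 = 0.02803.
Expected number = 0.02803 × 627 = 17.57 ≈ 18.

18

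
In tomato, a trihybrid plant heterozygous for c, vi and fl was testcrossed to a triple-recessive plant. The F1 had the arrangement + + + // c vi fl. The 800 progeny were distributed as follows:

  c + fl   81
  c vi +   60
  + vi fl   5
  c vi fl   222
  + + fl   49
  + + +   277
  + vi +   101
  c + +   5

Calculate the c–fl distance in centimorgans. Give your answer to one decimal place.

The two rarest classes, c + + and + vi fl, are the double crossovers. Comparing them with the parentals, only the c allele has switched, so c is the middle locus and the order is vi – c – fl.
Crossovers in the c–fl interval produce the single-crossover classes + + fl and c vi + (49 + 60 = 109) plus the double crossovers (10).
RF(c–fl) = (109 + 10) / 800 = 119/800 = 0.1487 → 14.9 centimorgans.

14.9 centimorgans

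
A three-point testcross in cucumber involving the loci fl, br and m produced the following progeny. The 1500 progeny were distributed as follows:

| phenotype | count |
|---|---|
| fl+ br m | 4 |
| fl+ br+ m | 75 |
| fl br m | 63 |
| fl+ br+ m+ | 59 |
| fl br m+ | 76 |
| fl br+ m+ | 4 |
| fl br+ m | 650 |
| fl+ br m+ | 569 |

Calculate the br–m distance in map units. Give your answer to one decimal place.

The two most frequent reciprocal classes, fl br+ m and fl+ br m+, are the parental types, so the F1 was fl br+ m / fl+ br m+.
The two rarest classes, fl br+ m+ and fl+ br m, are the double crossovers. Comparing them with the parentals, only the m allele has switched, so m is the middle locus and the order is br – m – fl.
Crossovers in the br–m interval produce the single-crossover classes fl br m and fl+ br+ m+ (63 + 59 = 122) plus the double crossovers (8).
RF(br–m) = (122 + 8) / 1500 = 130/1500 = 0.0867 → 8.7 map units.

8.7 map units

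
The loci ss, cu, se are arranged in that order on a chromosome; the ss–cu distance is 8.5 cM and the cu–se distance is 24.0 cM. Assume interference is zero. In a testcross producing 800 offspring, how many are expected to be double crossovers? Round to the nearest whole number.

Map distances give recombination frequencies of 0.085 and 0.240 for the two intervals.
With no interference, expected double-crossover frequency = 0.085 × 0.240 = 0.02040.
Expected number = 0.02040 × 800 = 16.32 ≈ 16.

16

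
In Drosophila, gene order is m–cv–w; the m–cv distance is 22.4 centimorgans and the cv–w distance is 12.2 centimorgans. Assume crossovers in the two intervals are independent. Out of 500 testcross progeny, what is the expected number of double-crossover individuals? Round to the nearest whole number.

14

Map distances give recombination frequencies of 0.224 and 0.122 for the two intervals.
With no interference, expected double-crossover frequency = 0.224 × 0.122 = 0.02733.
Expected number = 0.02733 × 500 = 13.66 ≈ 14.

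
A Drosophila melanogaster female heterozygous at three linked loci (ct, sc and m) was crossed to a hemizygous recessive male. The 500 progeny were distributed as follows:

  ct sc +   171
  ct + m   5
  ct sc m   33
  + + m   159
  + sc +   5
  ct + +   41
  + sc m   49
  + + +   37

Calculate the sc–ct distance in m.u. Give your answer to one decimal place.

The two most frequent reciprocal classes, + + m and ct sc +, are the parental types, so the F1 was + + m / ct sc +.
The two rarest classes, ct + m and + sc +, are the double crossovers. Comparing them with the parentals, only the ct allele has switched, so ct is the middle locus and the order is sc – ct – m.
Crossovers in the sc–ct interval produce the single-crossover classes + sc m and ct + + (49 + 41 = 90) plus the double crossovers (10).
RF(sc–ct) = (90 + 10) / 500 = 100/500 = 0.2000 → 20.0 m.u.

20.0 m.u.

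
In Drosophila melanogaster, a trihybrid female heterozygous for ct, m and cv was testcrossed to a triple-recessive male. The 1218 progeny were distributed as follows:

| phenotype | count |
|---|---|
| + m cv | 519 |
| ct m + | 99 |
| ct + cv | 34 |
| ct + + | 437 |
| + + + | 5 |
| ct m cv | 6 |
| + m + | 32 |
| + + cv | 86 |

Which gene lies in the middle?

The two most frequent reciprocal classes, + m cv and ct + +, are the parental types, so the F1 was + m cv / ct + +.
The two rarest classes, ct m cv and + + +, are the double crossovers. Comparing them with the parentals, only the ct allele has switched, so ct is the middle locus and the order is m – ct – cv.

ct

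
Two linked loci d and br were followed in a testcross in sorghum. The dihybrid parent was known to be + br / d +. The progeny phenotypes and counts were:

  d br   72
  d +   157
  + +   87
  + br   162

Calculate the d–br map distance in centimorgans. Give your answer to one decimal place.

33.3 centimorgans

The recombinant classes are + + and d br: 87 + 72 = 159.
Recombination frequency = 159/478 = 0.3326 ≈ 33.3%, i.e. 33.3 centimorgans.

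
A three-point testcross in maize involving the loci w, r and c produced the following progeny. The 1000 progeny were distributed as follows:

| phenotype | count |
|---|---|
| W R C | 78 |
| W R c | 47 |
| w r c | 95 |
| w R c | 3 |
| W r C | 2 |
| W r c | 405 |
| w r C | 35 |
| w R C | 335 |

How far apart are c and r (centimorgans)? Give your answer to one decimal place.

8.7 centimorgans

The two most frequent reciprocal classes, w R C and W r c, are the parental types, so the F1 was w R C / W r c.
The two rarest classes, w R c and W r C, are the double crossovers. Comparing them with the parentals, only the c allele has switched, so c is the middle locus and the order is w – c – r.
Crossovers in the c–r interval produce the single-crossover classes w r C and W R c (35 + 47 = 82) plus the double crossovers (5).
RF(c–r) = (82 + 5) / 1000 = 87/1000 = 0.0870 → 8.7 centimorgans.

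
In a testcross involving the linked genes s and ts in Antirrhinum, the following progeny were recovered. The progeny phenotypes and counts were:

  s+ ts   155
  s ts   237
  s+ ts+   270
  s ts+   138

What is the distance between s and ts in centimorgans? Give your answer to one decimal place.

36.6 centimorgans

The two most frequent classes, s+ ts+ (270) and s ts (237), are the parental types, so the F1 was s+ ts+ / s ts.
The recombinant classes are s+ ts and s ts+: 155 + 138 = 293.
Recombination frequency = 293/800 = 0.3663 ≈ 36.6%, i.e. 36.6 centimorgans.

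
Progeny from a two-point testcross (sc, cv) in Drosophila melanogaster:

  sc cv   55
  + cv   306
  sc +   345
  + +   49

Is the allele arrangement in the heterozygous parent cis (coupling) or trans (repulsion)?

trans

The two most frequent classes are + cv (306) and sc + (345); these are the parental (non-recombinant) types.
So the F1 carried + cv on one chromosome and sc + on the other — the recessive alleles are on opposite chromosomes (trans / repulsion).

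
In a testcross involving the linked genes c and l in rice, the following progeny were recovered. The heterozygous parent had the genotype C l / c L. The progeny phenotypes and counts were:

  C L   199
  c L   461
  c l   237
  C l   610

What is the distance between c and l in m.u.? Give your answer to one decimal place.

28.9 m.u.

The recombinant classes are C L and c l: 199 + 237 = 436.
Recombination frequency = 436/1507 = 0.2893 ≈ 28.9%, i.e. 28.9 m.u.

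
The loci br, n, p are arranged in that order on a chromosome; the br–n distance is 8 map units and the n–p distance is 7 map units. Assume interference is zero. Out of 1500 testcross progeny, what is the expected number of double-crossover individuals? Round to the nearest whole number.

8

Map distances give recombination frequencies of 0.080 and 0.070 for the two intervals.
With no interference, expected double-crossover frequency = 0.080 × 0.070 = 0.00560.
Expected number = 0.00560 × 1500 = 8.40 ≈ 8.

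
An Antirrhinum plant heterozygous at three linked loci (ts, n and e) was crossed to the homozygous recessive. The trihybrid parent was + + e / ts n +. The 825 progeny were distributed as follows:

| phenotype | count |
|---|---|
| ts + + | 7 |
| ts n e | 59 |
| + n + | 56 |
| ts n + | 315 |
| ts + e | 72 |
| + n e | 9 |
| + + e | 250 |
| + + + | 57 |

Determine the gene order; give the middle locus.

n

The two rarest classes, + n e and ts + +, are the double crossovers. Comparing them with the parentals, only the n allele has switched, so n is the middle locus and the order is e – n – ts.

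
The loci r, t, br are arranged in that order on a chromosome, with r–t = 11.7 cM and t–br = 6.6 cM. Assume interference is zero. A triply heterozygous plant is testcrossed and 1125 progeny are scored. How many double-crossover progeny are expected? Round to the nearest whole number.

Map distances give recombination frequencies of 0.117 and 0.066 for the two intervals.
With no interference, expected double-crossover frequency = 0.117 × 0.066 = 0.00772.
Expected number = 0.00772 × 1125 = 8.69 ≈ 9.

9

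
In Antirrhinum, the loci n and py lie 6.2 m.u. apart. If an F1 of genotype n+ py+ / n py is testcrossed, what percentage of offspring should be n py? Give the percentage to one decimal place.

46.9%

A map distance of 6.2 m.u. corresponds to a recombination frequency of 0.062.
The F1 is n+ py+ / n py, so n py is a parental gamete class with expected frequency (1 − r)/2 = 0.938/2 = 0.4690.
That is 0.4690 = 46.9% of the progeny.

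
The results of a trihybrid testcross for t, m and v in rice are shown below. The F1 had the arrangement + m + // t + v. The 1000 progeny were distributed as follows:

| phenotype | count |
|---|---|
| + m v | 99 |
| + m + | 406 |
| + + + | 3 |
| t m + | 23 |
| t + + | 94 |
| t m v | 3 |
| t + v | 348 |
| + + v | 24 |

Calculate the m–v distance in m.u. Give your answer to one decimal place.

19.9 m.u.

The two rarest classes, + + + and t m v, are the double crossovers. Comparing them with the parentals, only the m allele has switched, so m is the middle locus and the order is v – m – t.
Crossovers in the v–m interval produce the single-crossover classes + m v and t + + (99 + 94 = 193) plus the double crossovers (6).
RF(v–m) = (193 + 6) / 1000 = 199/1000 = 0.1990 → 19.9 m.u.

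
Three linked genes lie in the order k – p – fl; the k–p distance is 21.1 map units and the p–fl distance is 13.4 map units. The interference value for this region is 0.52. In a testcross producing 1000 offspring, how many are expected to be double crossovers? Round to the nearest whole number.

Map distances give recombination frequencies of 0.211 and 0.134 for the two intervals.
With interference 0.52 (so coincidence = 0.48), expected double-crossover frequency = 0.211 × 0.134 × 0.48 = 0.01357.
Expected number = 0.01357 × 1000 = 13.57 ≈ 14.

14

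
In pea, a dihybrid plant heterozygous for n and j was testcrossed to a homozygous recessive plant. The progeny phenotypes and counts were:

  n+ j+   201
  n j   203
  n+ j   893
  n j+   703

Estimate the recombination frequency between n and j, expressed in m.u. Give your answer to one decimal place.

20.2 m.u.

The two most frequent classes, n+ j (893) and n j+ (703), are the parental types, so the F1 was n+ j / n j+.
The recombinant classes are n+ j+ and n j: 201 + 203 = 404.
Recombination frequency = 404/2000 = 0.2020 ≈ 20.2%, i.e. 20.2 m.u.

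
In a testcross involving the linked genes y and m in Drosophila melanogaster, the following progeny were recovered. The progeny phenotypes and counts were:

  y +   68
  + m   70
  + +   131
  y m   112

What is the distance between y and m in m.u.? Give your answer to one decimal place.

36.2 m.u.

The two most frequent classes, + + (131) and y m (112), are the parental types, so the F1 was + + / y m.
The recombinant classes are + m and y +: 70 + 68 = 138.
Recombination frequency = 138/381 = 0.3622 ≈ 36.2%, i.e. 36.2 m.u.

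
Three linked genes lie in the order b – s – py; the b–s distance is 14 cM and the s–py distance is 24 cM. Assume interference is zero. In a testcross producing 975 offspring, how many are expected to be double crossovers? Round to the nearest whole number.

Map distances give recombination frequencies of 0.140 and 0.240 for the two intervals.
With no interference, expected double-crossover frequency = 0.140 × 0.240 = 0.03360.
Expected number = 0.03360 × 975 = 32.76 ≈ 33.

33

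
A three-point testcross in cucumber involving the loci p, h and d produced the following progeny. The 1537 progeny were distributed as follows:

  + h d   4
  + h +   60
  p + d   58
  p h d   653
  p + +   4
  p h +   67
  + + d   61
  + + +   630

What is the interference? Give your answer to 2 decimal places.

The two most frequent reciprocal classes, p h d and + + +, are the parental types, so the F1 was p h d / + + +.
The two rarest classes, + h d and p + +, are the double crossovers. Comparing them with the parentals, only the p allele has switched, so p is the middle locus and the order is h – p – d.
h–p: (118 + 8)/1537 = 0.0820; p–d: (128 + 8)/1537 = 0.0885.
Expected DCO frequency = 0.0820 × 0.0885 ≈ 0.00726; observed = 8/1537 ≈ 0.00520.
Coefficient of coincidence = 0.00520/0.00726 ≈ 0.72; interference = 1 − 0.72 = 0.28.

0.28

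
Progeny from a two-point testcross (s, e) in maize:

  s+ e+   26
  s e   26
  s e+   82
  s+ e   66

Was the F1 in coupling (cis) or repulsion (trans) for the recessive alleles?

The two most frequent classes are s+ e (66) and s e+ (82); these are the parental (non-recombinant) types.
So the F1 carried s+ e on one chromosome and s e+ on the other — the recessive alleles are on opposite chromosomes (trans / repulsion).

trans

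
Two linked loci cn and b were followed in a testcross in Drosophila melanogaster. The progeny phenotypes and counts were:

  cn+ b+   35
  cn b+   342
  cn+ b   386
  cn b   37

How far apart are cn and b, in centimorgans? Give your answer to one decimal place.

9.0 centimorgans

The two most frequent classes, cn+ b (386) and cn b+ (342), are the parental types, so the F1 was cn+ b / cn b+.
The recombinant classes are cn+ b+ and cn b: 35 + 37 = 72.
Recombination frequency = 72/800 = 0.0900 ≈ 9.0%, i.e. 9.0 centimorgans.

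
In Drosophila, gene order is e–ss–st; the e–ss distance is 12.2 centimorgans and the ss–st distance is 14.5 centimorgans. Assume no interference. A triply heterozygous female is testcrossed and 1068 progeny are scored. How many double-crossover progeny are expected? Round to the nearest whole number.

Map distances give recombination frequencies of 0.122 and 0.145 for the two intervals.
With no interference, expected double-crossover frequency = 0.122 × 0.145 = 0.01769.
Expected number = 0.01769 × 1068 = 18.89 ≈ 19.

19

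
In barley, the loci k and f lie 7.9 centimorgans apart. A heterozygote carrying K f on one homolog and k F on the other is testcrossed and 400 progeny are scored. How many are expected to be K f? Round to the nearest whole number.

184

A map distance of 7.9 centimorgans corresponds to a recombination frequency of 0.079.
The F1 is K f / k F, so K f is a parental gamete class with expected frequency (1 − r)/2 = 0.921/2 = 0.4605.
Expected number = 0.4605 × 400 = 184.20 ≈ 184.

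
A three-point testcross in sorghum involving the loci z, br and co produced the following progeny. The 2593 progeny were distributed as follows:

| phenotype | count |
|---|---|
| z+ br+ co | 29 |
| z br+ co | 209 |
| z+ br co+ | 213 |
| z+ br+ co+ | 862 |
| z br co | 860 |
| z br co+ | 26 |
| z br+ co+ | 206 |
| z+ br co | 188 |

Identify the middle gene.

co

The two most frequent reciprocal classes, z br co and z+ br+ co+, are the parental types, so the F1 was z br co / z+ br+ co+.
The two rarest classes, z br co+ and z+ br+ co, are the double crossovers. Comparing them with the parentals, only the co allele has switched, so co is the middle locus and the order is br – co – z.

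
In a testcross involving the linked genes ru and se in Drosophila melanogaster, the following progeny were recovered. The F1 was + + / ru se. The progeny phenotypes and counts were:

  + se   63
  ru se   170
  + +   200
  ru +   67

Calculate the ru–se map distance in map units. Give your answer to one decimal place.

The recombinant classes are + se and ru +: 63 + 67 = 130.
Recombination frequency = 130/500 = 0.2600 ≈ 26.0%, i.e. 26.0 map units.

26.0 map units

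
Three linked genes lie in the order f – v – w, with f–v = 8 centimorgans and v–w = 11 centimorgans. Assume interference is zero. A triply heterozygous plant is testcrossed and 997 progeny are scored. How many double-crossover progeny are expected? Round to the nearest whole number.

Map distances give recombination frequencies of 0.080 and 0.110 for the two intervals.
With no interference, expected double-crossover frequency = 0.080 × 0.110 = 0.00880.
Expected number = 0.00880 × 997 = 8.77 ≈ 9.

9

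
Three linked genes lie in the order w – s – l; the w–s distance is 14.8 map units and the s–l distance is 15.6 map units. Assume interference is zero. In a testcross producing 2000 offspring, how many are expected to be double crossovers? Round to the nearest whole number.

Map distances give recombination frequencies of 0.148 and 0.156 for the two intervals.
With no interference, expected double-crossover frequency = 0.148 × 0.156 = 0.02309.
Expected number = 0.02309 × 2000 = 46.18 ≈ 46.

46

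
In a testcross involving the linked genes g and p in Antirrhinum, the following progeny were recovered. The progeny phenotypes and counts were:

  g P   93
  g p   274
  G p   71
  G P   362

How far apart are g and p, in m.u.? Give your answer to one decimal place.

20.5 m.u.

The two most frequent classes, G P (362) and g p (274), are the parental types, so the F1 was G P / g p.
The recombinant classes are G p and g P: 71 + 93 = 164.
Recombination frequency = 164/800 = 0.2050 ≈ 20.5%, i.e. 20.5 m.u.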